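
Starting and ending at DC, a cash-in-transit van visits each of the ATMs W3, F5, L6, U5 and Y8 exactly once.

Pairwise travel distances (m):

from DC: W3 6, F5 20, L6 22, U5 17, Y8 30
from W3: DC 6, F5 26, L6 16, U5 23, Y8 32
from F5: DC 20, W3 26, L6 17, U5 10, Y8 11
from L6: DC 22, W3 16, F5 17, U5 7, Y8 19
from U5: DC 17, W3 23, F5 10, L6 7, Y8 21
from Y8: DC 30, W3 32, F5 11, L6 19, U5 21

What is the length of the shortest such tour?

Shortest round trip = 79 m.

There are 60 distinct closed tours to check (reversals are equivalent).
DC-W3-F5-L6-U5-Y8-DC: 6+26+17+7+21+30 = 107
DC-W3-F5-L6-Y8-U5-DC: 6+26+17+19+21+17 = 106
DC-W3-F5-U5-L6-Y8-DC: 6+26+10+7+19+30 = 98
DC-W3-F5-U5-Y8-L6-DC: 6+26+10+21+19+22 = 104
DC-W3-F5-Y8-L6-U5-DC: 6+26+11+19+7+17 = 86
DC-W3-F5-Y8-U5-L6-DC: 6+26+11+21+7+22 = 93
DC-W3-L6-F5-U5-Y8-DC: 6+16+17+10+21+30 = 100
DC-W3-L6-F5-Y8-U5-DC: 6+16+17+11+21+17 = 88
DC-W3-L6-U5-F5-Y8-DC: 6+16+7+10+11+30 = 80
DC-W3-L6-U5-Y8-F5-DC: 6+16+7+21+11+20 = 81
DC-W3-L6-Y8-F5-U5-DC: 6+16+19+11+10+17 = 79
DC-W3-L6-Y8-U5-F5-DC: 6+16+19+21+10+20 = 92
DC-W3-U5-F5-L6-Y8-DC: 6+23+10+17+19+30 = 105
DC-W3-U5-F5-Y8-L6-DC: 6+23+10+11+19+22 = 91
… (46 more)
The minimum is 79.
One optimal route: DC → W3 → L6 → Y8 → F5 → U5 → DC (or its reverse).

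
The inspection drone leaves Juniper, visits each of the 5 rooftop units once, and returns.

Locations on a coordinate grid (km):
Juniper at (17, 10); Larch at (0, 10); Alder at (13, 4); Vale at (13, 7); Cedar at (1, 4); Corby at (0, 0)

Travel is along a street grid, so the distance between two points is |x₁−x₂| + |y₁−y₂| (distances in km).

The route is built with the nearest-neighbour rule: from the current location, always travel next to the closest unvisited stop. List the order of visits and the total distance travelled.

54 km along Juniper → Vale → Alder → Cedar → Corby → Larch → Juniper.

At Juniper the remaining stops are Vale 7, Alder 10, Larch 17, Cedar 22, Corby 27; go to Vale.
At Vale the remaining stops are Alder 3, Cedar 15, Larch 16, Corby 20; go to Alder.
At Alder the remaining stops are Cedar 12, Corby 17, Larch 19; go to Cedar.
At Cedar the remaining stops are Corby 5, Larch 7; go to Corby.
At Corby the remaining stops are Larch 10; go to Larch.
Return Larch→Juniper: 17.
Total = 7 + 3 + 12 + 5 + 10 + 17 = 54.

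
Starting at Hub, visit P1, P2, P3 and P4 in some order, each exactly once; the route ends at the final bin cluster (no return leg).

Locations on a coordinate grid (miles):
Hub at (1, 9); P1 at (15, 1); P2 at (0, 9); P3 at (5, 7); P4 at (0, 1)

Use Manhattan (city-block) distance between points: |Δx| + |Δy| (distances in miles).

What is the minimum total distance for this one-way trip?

Shortest open route: 34 miles.

There are 4! = 24 possible orderings.
Hub - P1 - P2 - P3 - P4: 22+23+7+11 = 63
Hub - P1 - P2 - P4 - P3: 22+23+8+11 = 64
Hub - P1 - P3 - P2 - P4: 22+16+7+8 = 53
Hub - P1 - P3 - P4 - P2: 22+16+11+8 = 57
Hub - P1 - P4 - P2 - P3: 22+15+8+7 = 52
Hub - P1 - P4 - P3 - P2: 22+15+11+7 = 55
Hub - P2 - P1 - P3 - P4: 1+23+16+11 = 51
Hub - P2 - P1 - P4 - P3: 1+23+15+11 = 50
Hub - P2 - P3 - P1 - P4: 1+7+16+15 = 39
Hub - P2 - P3 - P4 - P1: 1+7+11+15 = 34
Hub - P2 - P4 - P1 - P3: 1+8+15+16 = 40
Hub - P2 - P4 - P3 - P1: 1+8+11+16 = 36
Hub - P3 - P1 - P2 - P4: 6+16+23+8 = 53
Hub - P3 - P1 - P4 - P2: 6+16+15+8 = 45
… (10 more)
The minimum is 34.
One shortest path: Hub → P2 → P3 → P4 → P1.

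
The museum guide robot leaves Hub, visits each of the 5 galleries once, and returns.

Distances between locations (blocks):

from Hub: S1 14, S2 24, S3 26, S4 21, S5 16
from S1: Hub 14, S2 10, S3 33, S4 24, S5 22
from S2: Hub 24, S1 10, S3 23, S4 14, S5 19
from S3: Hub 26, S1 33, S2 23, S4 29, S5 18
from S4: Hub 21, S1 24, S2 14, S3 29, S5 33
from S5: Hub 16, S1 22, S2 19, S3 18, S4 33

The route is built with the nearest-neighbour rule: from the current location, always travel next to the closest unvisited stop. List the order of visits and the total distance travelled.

Hub → [S1:14 / S5:16 / S4:21 / S2:24 / S3:26] → S1 (14)
S1 → [S2:10 / S5:22 / S4:24 / S3:33] → S2 (10)
S2 → [S4:14 / S5:19 / S3:23] → S4 (14)
S4 → [S3:29 / S5:33] → S3 (29)
S3 → [S5:18] → S5 (18)
Return S5→Hub: 16.
Total = 14 + 10 + 14 + 29 + 18 + 16 = 101.

Nearest-neighbour total = 101 blocks; route Hub → S1 → S2 → S4 → S3 → S5 → Hub.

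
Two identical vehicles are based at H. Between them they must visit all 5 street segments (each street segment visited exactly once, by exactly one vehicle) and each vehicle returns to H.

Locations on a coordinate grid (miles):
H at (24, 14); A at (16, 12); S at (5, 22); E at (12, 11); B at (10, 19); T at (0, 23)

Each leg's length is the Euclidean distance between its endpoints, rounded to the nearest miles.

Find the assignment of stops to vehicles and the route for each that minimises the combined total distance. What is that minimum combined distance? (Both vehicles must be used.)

Try each way of splitting the stops between the two vehicles (each non-empty) and, for each split, find the best tour for each vehicle:
  {A} + {S, E, B, T}: 16 + 55 = 71
  {S} + {A, E, B, T}: 42 + 55 = 97
  {A, S} + {E, B, T}: 44 + 55 = 99
  {E} + {A, S, B, T}: 24 + 53 = 77
  {A, E} + {S, B, T}: 24 + 52 = 76
  {S, E} + {A, B, T}: 46 + 53 = 99
  … (15 splits in total)
Best: vehicle 1 H → A → H = 16; vehicle 2 H → E → T → S → B → H = 55; combined 71.

71 miles — the smallest possible combined total.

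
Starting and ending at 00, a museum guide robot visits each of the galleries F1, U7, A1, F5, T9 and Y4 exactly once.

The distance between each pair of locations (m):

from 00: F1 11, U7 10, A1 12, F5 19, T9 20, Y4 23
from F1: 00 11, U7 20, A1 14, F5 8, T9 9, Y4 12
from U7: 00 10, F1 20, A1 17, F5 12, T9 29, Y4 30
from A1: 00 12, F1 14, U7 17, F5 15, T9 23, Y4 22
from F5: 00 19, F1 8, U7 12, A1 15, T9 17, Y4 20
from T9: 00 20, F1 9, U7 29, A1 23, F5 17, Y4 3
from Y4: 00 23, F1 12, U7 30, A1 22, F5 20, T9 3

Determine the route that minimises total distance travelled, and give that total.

With 6 stops there are 6!/2 = 360 distinct round trips (a route and its reverse cost the same).
00-F1-U7-A1-F5-T9-Y4-00: 11+20+17+15+17+3+23 = 106
00-F1-U7-A1-F5-Y4-T9-00: 11+20+17+15+20+3+20 = 106
00-F1-U7-A1-T9-F5-Y4-00: 11+20+17+23+17+20+23 = 131
00-F1-U7-A1-T9-Y4-F5-00: 11+20+17+23+3+20+19 = 113
00-F1-U7-A1-Y4-F5-T9-00: 11+20+17+22+20+17+20 = 127
00-F1-U7-A1-Y4-T9-F5-00: 11+20+17+22+3+17+19 = 109
00-F1-U7-F5-A1-T9-Y4-00: 11+20+12+15+23+3+23 = 107
00-F1-U7-F5-A1-Y4-T9-00: 11+20+12+15+22+3+20 = 103
… (352 more)
00-U7-F5-F1-T9-Y4-A1-00: 10+12+8+9+3+22+12 = 76  ← best
The minimum is 76.
One optimal route: 00 → U7 → F5 → F1 → T9 → Y4 → A1 → 00 (or its reverse).

76 m — the shortest possible round trip.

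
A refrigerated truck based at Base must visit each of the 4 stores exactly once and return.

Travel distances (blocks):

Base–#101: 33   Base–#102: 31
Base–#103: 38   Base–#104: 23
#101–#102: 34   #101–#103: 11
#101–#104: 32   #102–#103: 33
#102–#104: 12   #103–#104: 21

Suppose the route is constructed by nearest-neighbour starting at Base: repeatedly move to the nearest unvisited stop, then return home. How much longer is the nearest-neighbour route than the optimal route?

From Base: #104=23, #102=31, #101=33, #103=38 → choose #104 (23).
From #104: #102=12, #103=21, #101=32 → choose #102 (12).
From #102: #103=33, #101=34 → choose #103 (33).
From #103: #101=11 → choose #101 (11).
NN route Base → #104 → #102 → #103 → #101 → Base costs 112.
Optimal: Base → #101 → #103 → #104 → #102 → Base costs 108 (by enumerating all 12 distinct tours).
Excess = 112 − 108 = 4.

The nearest-neighbour route is 4 blocks longer than optimal.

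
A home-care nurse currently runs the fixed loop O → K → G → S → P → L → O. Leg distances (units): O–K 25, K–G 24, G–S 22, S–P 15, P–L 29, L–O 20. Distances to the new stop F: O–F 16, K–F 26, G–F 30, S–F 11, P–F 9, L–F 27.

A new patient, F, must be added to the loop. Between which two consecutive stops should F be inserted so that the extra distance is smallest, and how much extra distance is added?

Adding 5 by placing F on the S–P leg.

Insertion cost between consecutive stops i–j is d(i,F) + d(F,j) − d(i,j):
  between O and K: 16 + 26 − 25 = 17
  between K and G: 26 + 30 − 24 = 32
  between G and S: 30 + 11 − 22 = 19
  between S and P: 11 + 9 − 15 = 5
  between P and L: 9 + 27 − 29 = 7
  between L and O: 27 + 16 − 20 = 23
Cheapest insertion is between S and P, adding 5.
New total = 135 + 5 = 140.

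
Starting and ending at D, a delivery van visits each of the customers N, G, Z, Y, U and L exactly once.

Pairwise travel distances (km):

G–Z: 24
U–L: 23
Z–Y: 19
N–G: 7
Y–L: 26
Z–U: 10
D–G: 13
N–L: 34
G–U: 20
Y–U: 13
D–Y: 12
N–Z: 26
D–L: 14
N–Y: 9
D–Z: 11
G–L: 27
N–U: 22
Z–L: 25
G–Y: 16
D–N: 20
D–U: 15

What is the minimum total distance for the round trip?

Minimum total distance: 91 km.

With 6 stops there are 6!/2 = 360 distinct round trips (a route and its reverse cost the same).
D-N-G-Z-Y-U-L-D: 20+7+24+19+13+23+14 = 120
D-N-G-Z-Y-L-U-D: 20+7+24+19+26+23+15 = 134
D-N-G-Z-U-Y-L-D: 20+7+24+10+13+26+14 = 114
D-N-G-Z-U-L-Y-D: 20+7+24+10+23+26+12 = 122
D-N-G-Z-L-Y-U-D: 20+7+24+25+26+13+15 = 130
D-N-G-Z-L-U-Y-D: 20+7+24+25+23+13+12 = 124
D-N-G-Y-Z-U-L-D: 20+7+16+19+10+23+14 = 109
D-N-G-Y-Z-L-U-D: 20+7+16+19+25+23+15 = 125
… (352 more)
D-G-N-Y-U-Z-L-D: 13+7+9+13+10+25+14 = 91  ← best
The minimum is 91.
One optimal route: D → G → N → Y → U → Z → L → D (or its reverse).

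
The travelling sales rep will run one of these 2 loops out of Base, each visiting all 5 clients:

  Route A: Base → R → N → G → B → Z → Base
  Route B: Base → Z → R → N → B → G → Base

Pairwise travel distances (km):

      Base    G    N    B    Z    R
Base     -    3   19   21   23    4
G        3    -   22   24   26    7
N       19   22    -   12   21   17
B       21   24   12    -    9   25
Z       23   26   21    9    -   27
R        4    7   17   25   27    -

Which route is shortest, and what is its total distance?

Shortest is Route A, total 99 km.

Route A: 4 + 17 + 22 + 24 + 9 + 23 = 99
Route B: 23 + 27 + 17 + 12 + 24 + 3 = 106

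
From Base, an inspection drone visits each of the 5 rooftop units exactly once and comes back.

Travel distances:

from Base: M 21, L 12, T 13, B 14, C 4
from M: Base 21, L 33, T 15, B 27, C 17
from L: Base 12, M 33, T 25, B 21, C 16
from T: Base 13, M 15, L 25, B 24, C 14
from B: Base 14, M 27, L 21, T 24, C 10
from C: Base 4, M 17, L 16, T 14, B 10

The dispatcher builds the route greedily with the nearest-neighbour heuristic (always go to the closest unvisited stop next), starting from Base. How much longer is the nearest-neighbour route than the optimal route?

From Base: C=4, L=12, T=13, B=14, M=21 → choose C (4).
From C: B=10, T=14, L=16, M=17 → choose B (10).
From B: L=21, T=24, M=27 → choose L (21).
From L: T=25, M=33 → choose T (25).
From T: M=15 → choose M (15).
NN route Base → C → B → L → T → M → Base costs 96.
Optimal: Base → L → B → C → M → T → Base costs 88 (by enumerating all 60 distinct tours).
Excess = 96 − 88 = 8.

Excess over optimum: 8.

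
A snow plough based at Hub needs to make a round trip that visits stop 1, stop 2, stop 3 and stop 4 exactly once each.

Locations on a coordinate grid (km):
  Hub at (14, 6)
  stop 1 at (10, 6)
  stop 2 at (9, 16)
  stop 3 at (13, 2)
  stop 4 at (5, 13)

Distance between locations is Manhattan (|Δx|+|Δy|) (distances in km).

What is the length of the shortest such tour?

Hub-stop 1-stop 2-stop 3-stop 4-Hub: 4+11+18+19+16 = 68
Hub-stop 1-stop 2-stop 4-stop 3-Hub: 4+11+7+19+5 = 46
Hub-stop 1-stop 3-stop 2-stop 4-Hub: 4+7+18+7+16 = 52
Hub-stop 1-stop 3-stop 4-stop 2-Hub: 4+7+19+7+15 = 52
Hub-stop 1-stop 4-stop 2-stop 3-Hub: 4+12+7+18+5 = 46
Hub-stop 1-stop 4-stop 3-stop 2-Hub: 4+12+19+18+15 = 68
Hub-stop 2-stop 1-stop 3-stop 4-Hub: 15+11+7+19+16 = 68
Hub-stop 2-stop 1-stop 4-stop 3-Hub: 15+11+12+19+5 = 62
Hub-stop 2-stop 3-stop 1-stop 4-Hub: 15+18+7+12+16 = 68
Hub-stop 2-stop 4-stop 1-stop 3-Hub: 15+7+12+7+5 = 46
Hub-stop 3-stop 1-stop 2-stop 4-Hub: 5+7+11+7+16 = 46
Hub-stop 3-stop 2-stop 1-stop 4-Hub: 5+18+11+12+16 = 62
The minimum is 46.
One optimal route: Hub → stop 1 → stop 2 → stop 4 → stop 3 → Hub (or its reverse).

Shortest round trip = 46 km.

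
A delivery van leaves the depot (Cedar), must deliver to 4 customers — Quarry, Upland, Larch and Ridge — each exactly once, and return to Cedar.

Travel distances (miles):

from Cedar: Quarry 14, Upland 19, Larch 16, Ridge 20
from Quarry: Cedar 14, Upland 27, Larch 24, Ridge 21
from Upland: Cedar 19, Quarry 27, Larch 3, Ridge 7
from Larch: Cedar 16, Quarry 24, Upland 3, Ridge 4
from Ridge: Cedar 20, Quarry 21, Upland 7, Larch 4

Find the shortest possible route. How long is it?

There are 12 distinct closed tours to check (reversals are equivalent).
Cedar → Quarry → Upland → Larch → Ridge → Cedar: 14+27+3+4+20 = 68
Cedar → Quarry → Upland → Ridge → Larch → Cedar: 14+27+7+4+16 = 68
Cedar → Quarry → Larch → Upland → Ridge → Cedar: 14+24+3+7+20 = 68
Cedar → Quarry → Larch → Ridge → Upland → Cedar: 14+24+4+7+19 = 68
Cedar → Quarry → Ridge → Upland → Larch → Cedar: 14+21+7+3+16 = 61
Cedar → Quarry → Ridge → Larch → Upland → Cedar: 14+21+4+3+19 = 61
Cedar → Upland → Quarry → Larch → Ridge → Cedar: 19+27+24+4+20 = 94
Cedar → Upland → Quarry → Ridge → Larch → Cedar: 19+27+21+4+16 = 87
Cedar → Upland → Larch → Quarry → Ridge → Cedar: 19+3+24+21+20 = 87
Cedar → Upland → Ridge → Quarry → Larch → Cedar: 19+7+21+24+16 = 87
Cedar → Larch → Quarry → Upland → Ridge → Cedar: 16+24+27+7+20 = 94
Cedar → Larch → Upland → Quarry → Ridge → Cedar: 16+3+27+21+20 = 87
The minimum is 61.
One optimal route: Cedar → Quarry → Ridge → Upland → Larch → Cedar (or its reverse).

Minimum total distance: 61 miles.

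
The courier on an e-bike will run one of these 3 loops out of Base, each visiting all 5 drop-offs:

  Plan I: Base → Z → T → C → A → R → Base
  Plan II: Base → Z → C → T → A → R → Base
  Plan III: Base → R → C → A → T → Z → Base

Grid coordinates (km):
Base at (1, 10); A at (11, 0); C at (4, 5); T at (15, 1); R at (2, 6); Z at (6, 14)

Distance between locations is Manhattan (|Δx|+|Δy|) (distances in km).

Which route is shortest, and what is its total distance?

56 km — Plan III is the shortest.

Plan I: 9 + 22 + 15 + 12 + 15 + 5 = 78
Plan II: 9 + 11 + 15 + 5 + 15 + 5 = 60
Plan III: 5 + 3 + 12 + 5 + 22 + 9 = 56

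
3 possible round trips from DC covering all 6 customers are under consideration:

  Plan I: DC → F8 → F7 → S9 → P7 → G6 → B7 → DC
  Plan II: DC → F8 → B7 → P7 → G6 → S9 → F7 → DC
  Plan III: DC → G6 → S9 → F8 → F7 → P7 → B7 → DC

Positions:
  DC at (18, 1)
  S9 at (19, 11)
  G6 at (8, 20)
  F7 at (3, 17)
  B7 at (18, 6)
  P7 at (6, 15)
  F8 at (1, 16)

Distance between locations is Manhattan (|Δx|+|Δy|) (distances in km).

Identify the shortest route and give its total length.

Plan I: 32 + 3 + 22 + 17 + 7 + 24 + 5 = 110
Plan II: 32 + 27 + 21 + 7 + 20 + 22 + 31 = 160
Plan III: 29 + 20 + 23 + 3 + 5 + 21 + 5 = 106

Shortest is Plan III, total 106 km.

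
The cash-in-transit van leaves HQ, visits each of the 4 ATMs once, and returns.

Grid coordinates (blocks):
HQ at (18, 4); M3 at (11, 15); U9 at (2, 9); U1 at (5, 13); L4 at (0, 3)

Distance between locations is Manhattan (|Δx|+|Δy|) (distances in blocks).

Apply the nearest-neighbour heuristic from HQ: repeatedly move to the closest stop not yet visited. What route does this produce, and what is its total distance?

At HQ the remaining stops are M3 18, L4 19, U9 21, U1 22; go to M3.
At M3 the remaining stops are U1 8, U9 15, L4 23; go to U1.
At U1 the remaining stops are U9 7, L4 15; go to U9.
At U9 the remaining stops are L4 8; go to L4.
Return L4→HQ: 19.
Total = 18 + 8 + 7 + 8 + 19 = 60.

Total distance 60 blocks via the nearest-neighbour route HQ → M3 → U1 → U9 → L4 → HQ.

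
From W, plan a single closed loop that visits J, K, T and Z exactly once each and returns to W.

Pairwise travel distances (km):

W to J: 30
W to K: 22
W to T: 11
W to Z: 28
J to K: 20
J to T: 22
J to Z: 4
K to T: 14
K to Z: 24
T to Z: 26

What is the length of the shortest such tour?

Minimum total distance: 77 km.

W → J → K → T → Z → W: 30+20+14+26+28 = 118
W → J → K → Z → T → W: 30+20+24+26+11 = 111
W → J → T → K → Z → W: 30+22+14+24+28 = 118
W → J → T → Z → K → W: 30+22+26+24+22 = 124
W → J → Z → K → T → W: 30+4+24+14+11 = 83
W → J → Z → T → K → W: 30+4+26+14+22 = 96
W → K → J → T → Z → W: 22+20+22+26+28 = 118
W → K → J → Z → T → W: 22+20+4+26+11 = 83
W → K → T → J → Z → W: 22+14+22+4+28 = 90
W → K → Z → J → T → W: 22+24+4+22+11 = 83
W → T → J → K → Z → W: 11+22+20+24+28 = 105
W → T → K → J → Z → W: 11+14+20+4+28 = 77
The minimum is 77.
One optimal route: W → T → K → J → Z → W (or its reverse).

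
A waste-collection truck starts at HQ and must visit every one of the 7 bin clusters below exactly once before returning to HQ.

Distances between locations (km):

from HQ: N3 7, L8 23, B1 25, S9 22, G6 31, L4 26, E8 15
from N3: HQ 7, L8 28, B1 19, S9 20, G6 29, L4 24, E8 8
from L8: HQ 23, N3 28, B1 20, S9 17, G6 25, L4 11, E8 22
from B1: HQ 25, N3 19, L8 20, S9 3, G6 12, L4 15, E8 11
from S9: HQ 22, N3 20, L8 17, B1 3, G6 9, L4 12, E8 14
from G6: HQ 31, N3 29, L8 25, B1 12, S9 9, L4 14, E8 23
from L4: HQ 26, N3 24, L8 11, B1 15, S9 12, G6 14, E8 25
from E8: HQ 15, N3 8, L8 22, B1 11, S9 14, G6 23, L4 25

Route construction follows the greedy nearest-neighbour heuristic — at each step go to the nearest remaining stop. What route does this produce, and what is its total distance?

Nearest-neighbour total = 86 km; route HQ → N3 → E8 → B1 → S9 → G6 → L4 → L8 → HQ.

From HQ: distances to unvisited — N3=7, E8=15, S9=22, L8=23, B1=25, L4=26, G6=31. Nearest is N3 (7).
From N3: distances to unvisited — E8=8, B1=19, S9=20, L4=24, L8=28, G6=29. Nearest is E8 (8).
From E8: distances to unvisited — B1=11, S9=14, L8=22, G6=23, L4=25. Nearest is B1 (11).
From B1: distances to unvisited — S9=3, G6=12, L4=15, L8=20. Nearest is S9 (3).
From S9: distances to unvisited — G6=9, L4=12, L8=17. Nearest is G6 (9).
From G6: distances to unvisited — L4=14, L8=25. Nearest is L4 (14).
From L4: distances to unvisited — L8=11. Nearest is L8 (11).
Return L8→HQ: 23.
Total = 7 + 8 + 11 + 3 + 9 + 14 + 11 + 23 = 86.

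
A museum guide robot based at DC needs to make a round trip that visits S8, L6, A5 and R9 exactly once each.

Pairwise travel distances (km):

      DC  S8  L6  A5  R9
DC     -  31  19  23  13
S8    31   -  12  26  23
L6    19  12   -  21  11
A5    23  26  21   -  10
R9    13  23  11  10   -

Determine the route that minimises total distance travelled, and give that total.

Shortest round trip = 80 km.

With 4 stops there are 4!/2 = 12 distinct round trips (a route and its reverse cost the same).
DC→S8→L6→A5→R9→DC: 31+12+21+10+13 = 87
DC→S8→L6→R9→A5→DC: 31+12+11+10+23 = 87
DC→S8→A5→L6→R9→DC: 31+26+21+11+13 = 102
DC→S8→A5→R9→L6→DC: 31+26+10+11+19 = 97
DC→S8→R9→L6→A5→DC: 31+23+11+21+23 = 109
DC→S8→R9→A5→L6→DC: 31+23+10+21+19 = 104
DC→L6→S8→A5→R9→DC: 19+12+26+10+13 = 80
DC→L6→S8→R9→A5→DC: 19+12+23+10+23 = 87
DC→L6→A5→S8→R9→DC: 19+21+26+23+13 = 102
DC→L6→R9→S8→A5→DC: 19+11+23+26+23 = 102
DC→A5→S8→L6→R9→DC: 23+26+12+11+13 = 85
DC→A5→L6→S8→R9→DC: 23+21+12+23+13 = 92
The minimum is 80.
One optimal route: DC → L6 → S8 → A5 → R9 → DC (or its reverse).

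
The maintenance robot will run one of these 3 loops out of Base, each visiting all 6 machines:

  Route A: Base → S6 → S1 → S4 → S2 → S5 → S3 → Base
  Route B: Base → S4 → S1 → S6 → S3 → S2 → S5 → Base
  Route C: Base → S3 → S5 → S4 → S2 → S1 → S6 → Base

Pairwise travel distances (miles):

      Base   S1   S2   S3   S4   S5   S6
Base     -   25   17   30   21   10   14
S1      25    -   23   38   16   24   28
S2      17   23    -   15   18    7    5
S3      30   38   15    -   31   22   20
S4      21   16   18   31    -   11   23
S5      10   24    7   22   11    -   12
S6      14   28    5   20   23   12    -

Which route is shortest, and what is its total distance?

Route A: 14 + 28 + 16 + 18 + 7 + 22 + 30 = 135
Route B: 21 + 16 + 28 + 20 + 15 + 7 + 10 = 117
Route C: 30 + 22 + 11 + 18 + 23 + 28 + 14 = 146

Shortest is Route B, total 117 miles.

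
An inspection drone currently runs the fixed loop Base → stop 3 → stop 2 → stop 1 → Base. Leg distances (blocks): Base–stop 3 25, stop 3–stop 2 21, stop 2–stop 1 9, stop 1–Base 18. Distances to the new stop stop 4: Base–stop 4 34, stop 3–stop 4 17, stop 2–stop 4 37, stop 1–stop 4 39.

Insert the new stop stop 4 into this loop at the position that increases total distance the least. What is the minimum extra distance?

Insertion cost between consecutive stops i–j is d(i,stop 4) + d(stop 4,j) − d(i,j):
  between Base and stop 3: 34 + 17 − 25 = 26
  between stop 3 and stop 2: 17 + 37 − 21 = 33
  between stop 2 and stop 1: 37 + 39 − 9 = 67
  between stop 1 and Base: 39 + 34 − 18 = 55
Cheapest insertion is between Base and stop 3, adding 26.
New total = 73 + 26 = 99.

+26 blocks — insert stop 4 between Base and stop 3.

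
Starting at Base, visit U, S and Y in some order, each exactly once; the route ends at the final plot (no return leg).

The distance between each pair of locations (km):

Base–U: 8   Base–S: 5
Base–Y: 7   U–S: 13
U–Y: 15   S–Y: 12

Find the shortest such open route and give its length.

There are 3! = 6 possible orderings.
Base → U → S → Y: 8+13+12 = 33
Base → U → Y → S: 8+15+12 = 35
Base → S → U → Y: 5+13+15 = 33
Base → S → Y → U: 5+12+15 = 32
Base → Y → U → S: 7+15+13 = 35
Base → Y → S → U: 7+12+13 = 32
The minimum is 32.
One shortest path: Base → S → Y → U.

32 km — the minimum one-way total.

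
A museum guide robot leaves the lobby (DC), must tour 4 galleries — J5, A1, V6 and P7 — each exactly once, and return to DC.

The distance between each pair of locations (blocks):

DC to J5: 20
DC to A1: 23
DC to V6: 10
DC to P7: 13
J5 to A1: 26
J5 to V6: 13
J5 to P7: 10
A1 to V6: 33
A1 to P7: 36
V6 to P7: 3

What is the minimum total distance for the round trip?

DC - J5 - A1 - V6 - P7 - DC: 20+26+33+3+13 = 95
DC - J5 - A1 - P7 - V6 - DC: 20+26+36+3+10 = 95
DC - J5 - V6 - A1 - P7 - DC: 20+13+33+36+13 = 115
DC - J5 - V6 - P7 - A1 - DC: 20+13+3+36+23 = 95
DC - J5 - P7 - A1 - V6 - DC: 20+10+36+33+10 = 109
DC - J5 - P7 - V6 - A1 - DC: 20+10+3+33+23 = 89
DC - A1 - J5 - V6 - P7 - DC: 23+26+13+3+13 = 78
DC - A1 - J5 - P7 - V6 - DC: 23+26+10+3+10 = 72
DC - A1 - V6 - J5 - P7 - DC: 23+33+13+10+13 = 92
DC - A1 - P7 - J5 - V6 - DC: 23+36+10+13+10 = 92
DC - V6 - J5 - A1 - P7 - DC: 10+13+26+36+13 = 98
DC - V6 - A1 - J5 - P7 - DC: 10+33+26+10+13 = 92
The minimum is 72.
One optimal route: DC → A1 → J5 → P7 → V6 → DC (or its reverse).

Shortest round trip = 72 blocks.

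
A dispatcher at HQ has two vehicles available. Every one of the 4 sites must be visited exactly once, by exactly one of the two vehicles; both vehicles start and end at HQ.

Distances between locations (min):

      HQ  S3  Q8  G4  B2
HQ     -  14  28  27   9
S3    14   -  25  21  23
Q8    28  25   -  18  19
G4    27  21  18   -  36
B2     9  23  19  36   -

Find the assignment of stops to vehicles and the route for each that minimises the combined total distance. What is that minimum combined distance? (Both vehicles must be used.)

Try each way of splitting the stops between the two vehicles (each non-empty) and, for each split, find the best tour for each vehicle:
  {S3} + {Q8, G4, B2}: 28 + 73 = 101
  {Q8} + {S3, G4, B2}: 56 + 80 = 136
  {S3, Q8} + {G4, B2}: 67 + 72 = 139
  {G4} + {S3, Q8, B2}: 54 + 67 = 121
  {S3, G4} + {Q8, B2}: 62 + 56 = 118
  {Q8, G4} + {S3, B2}: 73 + 46 = 119
  … (7 splits in total)
  {S3, Q8, G4} + {B2}: 81 + 18 = 99  ← best
Best: vehicle 1 HQ → S3 → G4 → Q8 → HQ = 81; vehicle 2 HQ → B2 → HQ = 18; combined 99.

Minimum combined distance: 99 min.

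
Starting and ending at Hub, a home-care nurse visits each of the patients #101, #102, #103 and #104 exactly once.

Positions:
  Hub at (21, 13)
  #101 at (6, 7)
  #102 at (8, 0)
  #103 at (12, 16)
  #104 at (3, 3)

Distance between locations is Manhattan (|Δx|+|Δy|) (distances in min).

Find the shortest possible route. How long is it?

Shortest round trip = 68 min.

Hub-#101-#102-#103-#104-Hub: 21+9+20+22+28 = 100
Hub-#101-#102-#104-#103-Hub: 21+9+8+22+12 = 72
Hub-#101-#103-#102-#104-Hub: 21+15+20+8+28 = 92
Hub-#101-#103-#104-#102-Hub: 21+15+22+8+26 = 92
Hub-#101-#104-#102-#103-Hub: 21+7+8+20+12 = 68
Hub-#101-#104-#103-#102-Hub: 21+7+22+20+26 = 96
Hub-#102-#101-#103-#104-Hub: 26+9+15+22+28 = 100
Hub-#102-#101-#104-#103-Hub: 26+9+7+22+12 = 76
Hub-#102-#103-#101-#104-Hub: 26+20+15+7+28 = 96
Hub-#102-#104-#101-#103-Hub: 26+8+7+15+12 = 68
Hub-#103-#101-#102-#104-Hub: 12+15+9+8+28 = 72
Hub-#103-#102-#101-#104-Hub: 12+20+9+7+28 = 76
The minimum is 68.
One optimal route: Hub → #101 → #104 → #102 → #103 → Hub (or its reverse).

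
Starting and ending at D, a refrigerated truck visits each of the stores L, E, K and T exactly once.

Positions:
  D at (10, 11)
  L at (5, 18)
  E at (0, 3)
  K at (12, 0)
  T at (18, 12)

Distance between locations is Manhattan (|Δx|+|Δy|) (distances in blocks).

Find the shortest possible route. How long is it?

74 blocks — the shortest possible round trip.

D-L-E-K-T-D: 12+20+15+18+9 = 74
D-L-E-T-K-D: 12+20+27+18+13 = 90
D-L-K-E-T-D: 12+25+15+27+9 = 88
D-L-K-T-E-D: 12+25+18+27+18 = 100
D-L-T-E-K-D: 12+19+27+15+13 = 86
D-L-T-K-E-D: 12+19+18+15+18 = 82
D-E-L-K-T-D: 18+20+25+18+9 = 90
D-E-L-T-K-D: 18+20+19+18+13 = 88
D-E-K-L-T-D: 18+15+25+19+9 = 86
D-E-T-L-K-D: 18+27+19+25+13 = 102
D-K-L-E-T-D: 13+25+20+27+9 = 94
D-K-E-L-T-D: 13+15+20+19+9 = 76
The minimum is 74.
One optimal route: D → L → E → K → T → D (or its reverse).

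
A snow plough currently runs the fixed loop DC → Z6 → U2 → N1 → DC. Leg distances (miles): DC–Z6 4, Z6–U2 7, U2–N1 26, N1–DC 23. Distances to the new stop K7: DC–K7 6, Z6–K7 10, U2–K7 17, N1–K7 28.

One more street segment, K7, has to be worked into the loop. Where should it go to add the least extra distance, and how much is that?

Insertion cost between consecutive stops i–j is d(i,K7) + d(K7,j) − d(i,j):
  between DC and Z6: 6 + 10 − 4 = 12
  between Z6 and U2: 10 + 17 − 7 = 20
  between U2 and N1: 17 + 28 − 26 = 19
  between N1 and DC: 28 + 6 − 23 = 11
Cheapest insertion is between N1 and DC, adding 11.
New total = 60 + 11 = 71.

+11 miles — insert K7 between N1 and DC.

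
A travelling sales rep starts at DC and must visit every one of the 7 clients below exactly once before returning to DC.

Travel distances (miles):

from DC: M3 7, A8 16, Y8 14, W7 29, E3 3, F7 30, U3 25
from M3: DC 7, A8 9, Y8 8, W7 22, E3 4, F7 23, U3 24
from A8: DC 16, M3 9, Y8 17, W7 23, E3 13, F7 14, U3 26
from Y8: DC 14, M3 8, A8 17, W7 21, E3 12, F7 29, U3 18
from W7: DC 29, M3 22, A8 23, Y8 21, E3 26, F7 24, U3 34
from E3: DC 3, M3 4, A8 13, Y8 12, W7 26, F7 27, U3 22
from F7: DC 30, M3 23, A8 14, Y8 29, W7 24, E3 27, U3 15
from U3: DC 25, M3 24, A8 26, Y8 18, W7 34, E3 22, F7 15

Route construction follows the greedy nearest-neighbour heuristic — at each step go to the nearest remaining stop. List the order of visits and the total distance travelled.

At DC the remaining stops are E3 3, M3 7, Y8 14, A8 16, U3 25, W7 29, F7 30; go to E3.
At E3 the remaining stops are M3 4, Y8 12, A8 13, U3 22, W7 26, F7 27; go to M3.
At M3 the remaining stops are Y8 8, A8 9, W7 22, F7 23, U3 24; go to Y8.
At Y8 the remaining stops are A8 17, U3 18, W7 21, F7 29; go to A8.
At A8 the remaining stops are F7 14, W7 23, U3 26; go to F7.
At F7 the remaining stops are U3 15, W7 24; go to U3.
At U3 the remaining stops are W7 34; go to W7.
Return W7→DC: 29.
Total = 3 + 4 + 8 + 17 + 14 + 15 + 34 + 29 = 124.

Nearest-neighbour total = 124 miles; route DC → E3 → M3 → Y8 → A8 → F7 → U3 → W7 → DC.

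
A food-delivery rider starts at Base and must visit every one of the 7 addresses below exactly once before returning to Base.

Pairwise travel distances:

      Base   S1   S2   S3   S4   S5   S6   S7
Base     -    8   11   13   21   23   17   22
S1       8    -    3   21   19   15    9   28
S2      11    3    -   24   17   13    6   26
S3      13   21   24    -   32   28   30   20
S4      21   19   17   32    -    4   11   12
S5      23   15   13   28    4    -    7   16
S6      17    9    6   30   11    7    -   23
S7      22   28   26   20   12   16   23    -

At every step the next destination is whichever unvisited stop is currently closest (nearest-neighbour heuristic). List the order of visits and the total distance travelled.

Nearest-neighbour total = 73; route Base → S1 → S2 → S6 → S5 → S4 → S7 → S3 → Base.

Base → [S1:8 / S2:11 / S3:13 / S6:17 / S4:21 / S7:22 / S5:23] → S1 (8)
S1 → [S2:3 / S6:9 / S5:15 / S4:19 / S3:21 / S7:28] → S2 (3)
S2 → [S6:6 / S5:13 / S4:17 / S3:24 / S7:26] → S6 (6)
S6 → [S5:7 / S4:11 / S7:23 / S3:30] → S5 (7)
S5 → [S4:4 / S7:16 / S3:28] → S4 (4)
S4 → [S7:12 / S3:32] → S7 (12)
S7 → [S3:20] → S3 (20)
Return S3→Base: 13.
Total = 8 + 3 + 6 + 7 + 4 + 12 + 20 + 13 = 73.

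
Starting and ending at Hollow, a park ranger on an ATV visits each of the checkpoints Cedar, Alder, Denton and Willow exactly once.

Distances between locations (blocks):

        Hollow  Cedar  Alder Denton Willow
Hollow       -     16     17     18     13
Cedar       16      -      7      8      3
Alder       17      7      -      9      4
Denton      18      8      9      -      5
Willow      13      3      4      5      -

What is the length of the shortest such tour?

Shortest round trip = 50 blocks.

There are 12 distinct closed tours to check (reversals are equivalent).
Hollow → Cedar → Alder → Denton → Willow → Hollow: 16+7+9+5+13 = 50
Hollow → Cedar → Alder → Willow → Denton → Hollow: 16+7+4+5+18 = 50
Hollow → Cedar → Denton → Alder → Willow → Hollow: 16+8+9+4+13 = 50
Hollow → Cedar → Denton → Willow → Alder → Hollow: 16+8+5+4+17 = 50
Hollow → Cedar → Willow → Alder → Denton → Hollow: 16+3+4+9+18 = 50
Hollow → Cedar → Willow → Denton → Alder → Hollow: 16+3+5+9+17 = 50
Hollow → Alder → Cedar → Denton → Willow → Hollow: 17+7+8+5+13 = 50
Hollow → Alder → Cedar → Willow → Denton → Hollow: 17+7+3+5+18 = 50
Hollow → Alder → Denton → Cedar → Willow → Hollow: 17+9+8+3+13 = 50
Hollow → Alder → Willow → Cedar → Denton → Hollow: 17+4+3+8+18 = 50
Hollow → Denton → Cedar → Alder → Willow → Hollow: 18+8+7+4+13 = 50
Hollow → Denton → Alder → Cedar → Willow → Hollow: 18+9+7+3+13 = 50
The minimum is 50.
One optimal route: Hollow → Cedar → Alder → Denton → Willow → Hollow (or its reverse).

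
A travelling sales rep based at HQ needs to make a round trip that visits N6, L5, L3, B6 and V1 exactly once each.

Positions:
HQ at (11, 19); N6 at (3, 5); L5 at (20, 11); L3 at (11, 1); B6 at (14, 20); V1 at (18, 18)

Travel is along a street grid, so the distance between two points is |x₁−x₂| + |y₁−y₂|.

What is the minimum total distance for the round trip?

HQ→N6→L5→L3→B6→V1→HQ: 22+23+19+22+6+8 = 100
HQ→N6→L5→L3→V1→B6→HQ: 22+23+19+24+6+4 = 98
HQ→N6→L5→B6→L3→V1→HQ: 22+23+15+22+24+8 = 114
HQ→N6→L5→B6→V1→L3→HQ: 22+23+15+6+24+18 = 108
HQ→N6→L5→V1→L3→B6→HQ: 22+23+9+24+22+4 = 104
HQ→N6→L5→V1→B6→L3→HQ: 22+23+9+6+22+18 = 100
HQ→N6→L3→L5→B6→V1→HQ: 22+12+19+15+6+8 = 82
HQ→N6→L3→L5→V1→B6→HQ: 22+12+19+9+6+4 = 72
HQ→N6→L3→B6→L5→V1→HQ: 22+12+22+15+9+8 = 88
HQ→N6→L3→B6→V1→L5→HQ: 22+12+22+6+9+17 = 88
HQ→N6→L3→V1→L5→B6→HQ: 22+12+24+9+15+4 = 86
HQ→N6→L3→V1→B6→L5→HQ: 22+12+24+6+15+17 = 96
HQ→N6→B6→L5→L3→V1→HQ: 22+26+15+19+24+8 = 114
HQ→N6→B6→L5→V1→L3→HQ: 22+26+15+9+24+18 = 114
… (46 more)
The minimum is 72.
One optimal route: HQ → N6 → L3 → L5 → V1 → B6 → HQ (or its reverse).

Shortest round trip = 72.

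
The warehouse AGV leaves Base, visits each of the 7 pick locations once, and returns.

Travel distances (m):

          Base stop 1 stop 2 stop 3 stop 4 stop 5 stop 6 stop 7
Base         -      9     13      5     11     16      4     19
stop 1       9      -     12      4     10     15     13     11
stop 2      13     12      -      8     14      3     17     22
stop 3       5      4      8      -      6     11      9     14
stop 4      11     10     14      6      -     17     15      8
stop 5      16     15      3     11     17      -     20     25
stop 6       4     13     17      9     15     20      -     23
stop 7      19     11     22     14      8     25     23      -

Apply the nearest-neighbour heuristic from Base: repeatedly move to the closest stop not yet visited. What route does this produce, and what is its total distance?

Base → [stop 6:4 / stop 3:5 / stop 1:9 / stop 4:11 / stop 2:13 / stop 5:16 / stop 7:19] → stop 6 (4)
stop 6 → [stop 3:9 / stop 1:13 / stop 4:15 / stop 2:17 / stop 5:20 / stop 7:23] → stop 3 (9)
stop 3 → [stop 1:4 / stop 4:6 / stop 2:8 / stop 5:11 / stop 7:14] → stop 1 (4)
stop 1 → [stop 4:10 / stop 7:11 / stop 2:12 / stop 5:15] → stop 4 (10)
stop 4 → [stop 7:8 / stop 2:14 / stop 5:17] → stop 7 (8)
stop 7 → [stop 2:22 / stop 5:25] → stop 2 (22)
stop 2 → [stop 5:3] → stop 5 (3)
Return stop 5→Base: 16.
Total = 4 + 9 + 4 + 10 + 8 + 22 + 3 + 16 = 76.

Total distance 76 m via the nearest-neighbour route Base → stop 6 → stop 3 → stop 1 → stop 4 → stop 7 → stop 2 → stop 5 → Base.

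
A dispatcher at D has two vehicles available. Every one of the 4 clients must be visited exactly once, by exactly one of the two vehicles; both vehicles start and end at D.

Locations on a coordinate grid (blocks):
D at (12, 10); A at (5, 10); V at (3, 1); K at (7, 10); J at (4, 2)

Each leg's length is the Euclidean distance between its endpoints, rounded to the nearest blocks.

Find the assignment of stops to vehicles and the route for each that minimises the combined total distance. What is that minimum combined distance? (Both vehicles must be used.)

Try each way of splitting the stops between the two vehicles (each non-empty) and, for each split, find the best tour for each vehicle:
  {A} + {V, K, J}: 14 + 27 = 41
  {V} + {A, K, J}: 26 + 26 = 52
  {A, V} + {K, J}: 29 + 25 = 54
  {K} + {A, V, J}: 10 + 28 = 38
  {A, K} + {V, J}: 14 + 25 = 39
  {V, K} + {A, J}: 28 + 26 = 54
  … (7 splits in total)
Best: vehicle 1 D → K → D = 10; vehicle 2 D → A → V → J → D = 28; combined 38.

38 blocks — the smallest possible combined total.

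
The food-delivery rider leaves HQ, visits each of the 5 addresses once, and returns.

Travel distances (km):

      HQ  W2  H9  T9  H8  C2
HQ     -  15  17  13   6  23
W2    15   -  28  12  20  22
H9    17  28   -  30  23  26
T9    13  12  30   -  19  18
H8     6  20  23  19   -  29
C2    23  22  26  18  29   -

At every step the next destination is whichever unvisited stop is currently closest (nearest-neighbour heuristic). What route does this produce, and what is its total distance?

Total distance 102 km via the nearest-neighbour route HQ → H8 → T9 → W2 → C2 → H9 → HQ.

HQ → [H8:6 / T9:13 / W2:15 / H9:17 / C2:23] → H8 (6)
H8 → [T9:19 / W2:20 / H9:23 / C2:29] → T9 (19)
T9 → [W2:12 / C2:18 / H9:30] → W2 (12)
W2 → [C2:22 / H9:28] → C2 (22)
C2 → [H9:26] → H9 (26)
Return H9→HQ: 17.
Total = 6 + 19 + 12 + 22 + 26 + 17 = 102.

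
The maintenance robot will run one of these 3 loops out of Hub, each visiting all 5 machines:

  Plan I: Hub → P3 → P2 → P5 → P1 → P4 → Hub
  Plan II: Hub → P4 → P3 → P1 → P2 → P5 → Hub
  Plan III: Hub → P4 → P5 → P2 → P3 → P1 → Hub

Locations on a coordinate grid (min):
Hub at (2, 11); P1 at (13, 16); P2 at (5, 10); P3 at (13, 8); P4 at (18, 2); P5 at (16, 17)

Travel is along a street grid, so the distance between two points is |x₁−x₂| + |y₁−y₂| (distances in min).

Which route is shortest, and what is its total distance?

90 min — Plan I is the shortest.

Plan I: 14 + 10 + 18 + 4 + 19 + 25 = 90
Plan II: 25 + 11 + 8 + 14 + 18 + 20 = 96
Plan III: 25 + 17 + 18 + 10 + 8 + 16 = 94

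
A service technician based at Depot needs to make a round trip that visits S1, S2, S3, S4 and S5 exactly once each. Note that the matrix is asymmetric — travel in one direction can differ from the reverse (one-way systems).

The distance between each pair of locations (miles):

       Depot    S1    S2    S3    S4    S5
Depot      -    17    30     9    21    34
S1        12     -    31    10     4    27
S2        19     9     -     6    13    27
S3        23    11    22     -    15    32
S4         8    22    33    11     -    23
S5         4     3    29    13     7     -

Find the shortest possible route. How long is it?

Minimum total distance: 71 miles.

Depot→S1→S2→S3→S4→S5→Depot: 17+31+6+15+23+4 = 96
Depot→S1→S2→S3→S5→S4→Depot: 17+31+6+32+7+8 = 101
Depot→S1→S2→S4→S3→S5→Depot: 17+31+13+11+32+4 = 108
Depot→S1→S2→S4→S5→S3→Depot: 17+31+13+23+13+23 = 120
Depot→S1→S2→S5→S3→S4→Depot: 17+31+27+13+15+8 = 111
Depot→S1→S2→S5→S4→S3→Depot: 17+31+27+7+11+23 = 116
Depot→S1→S3→S2→S4→S5→Depot: 17+10+22+13+23+4 = 89
Depot→S1→S3→S2→S5→S4→Depot: 17+10+22+27+7+8 = 91
Depot→S1→S3→S4→S2→S5→Depot: 17+10+15+33+27+4 = 106
Depot→S1→S3→S4→S5→S2→Depot: 17+10+15+23+29+19 = 113
Depot→S1→S3→S5→S2→S4→Depot: 17+10+32+29+13+8 = 109
Depot→S1→S3→S5→S4→S2→Depot: 17+10+32+7+33+19 = 118
Depot→S1→S4→S2→S3→S5→Depot: 17+4+33+6+32+4 = 96
Depot→S1→S4→S2→S5→S3→Depot: 17+4+33+27+13+23 = 117
… (106 more)
Depot→S3→S2→S1→S4→S5→Depot: 9+22+9+4+23+4 = 71  ← best
The minimum is 71.
One optimal route: Depot → S3 → S2 → S1 → S4 → S5 → Depot.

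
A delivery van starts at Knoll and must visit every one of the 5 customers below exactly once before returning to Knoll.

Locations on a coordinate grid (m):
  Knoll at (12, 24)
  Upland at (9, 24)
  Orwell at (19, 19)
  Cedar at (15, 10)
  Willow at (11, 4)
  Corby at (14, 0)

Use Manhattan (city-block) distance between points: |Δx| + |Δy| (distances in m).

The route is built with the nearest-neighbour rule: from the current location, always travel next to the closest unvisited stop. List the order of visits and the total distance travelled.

Total distance 74 m via the nearest-neighbour route Knoll → Upland → Orwell → Cedar → Willow → Corby → Knoll.

From Knoll: distances to unvisited — Upland=3, Orwell=12, Cedar=17, Willow=21, Corby=26. Nearest is Upland (3).
From Upland: distances to unvisited — Orwell=15, Cedar=20, Willow=22, Corby=29. Nearest is Orwell (15).
From Orwell: distances to unvisited — Cedar=13, Willow=23, Corby=24. Nearest is Cedar (13).
From Cedar: distances to unvisited — Willow=10, Corby=11. Nearest is Willow (10).
From Willow: distances to unvisited — Corby=7. Nearest is Corby (7).
Return Corby→Knoll: 26.
Total = 3 + 15 + 13 + 10 + 7 + 26 = 74.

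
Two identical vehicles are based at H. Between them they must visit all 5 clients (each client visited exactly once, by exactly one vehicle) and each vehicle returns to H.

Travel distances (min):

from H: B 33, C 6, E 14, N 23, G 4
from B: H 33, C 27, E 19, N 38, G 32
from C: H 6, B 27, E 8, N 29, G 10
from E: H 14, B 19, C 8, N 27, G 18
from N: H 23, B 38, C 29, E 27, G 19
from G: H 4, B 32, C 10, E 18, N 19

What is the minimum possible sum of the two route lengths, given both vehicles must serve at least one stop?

102 min — the smallest possible combined total.

There are 2^4 − 1 = 15 ways to divide the 5 stops into two non-empty groups. For each, the best each vehicle can do is its own shortest tour through its group:
  {B} + {C, E, N, G}: 66 + 64 = 130
  {C} + {B, E, N, G}: 12 + 94 = 106
  {B, C} + {E, N, G}: 66 + 64 = 130
  {E} + {B, C, N, G}: 28 + 94 = 122
  {B, E} + {C, N, G}: 66 + 58 = 124
  {C, E} + {B, N, G}: 28 + 94 = 122
  … (15 splits in total)
  {B, C, E, N} + {G}: 94 + 8 = 102  ← best
Best: vehicle 1 H → C → E → B → N → H = 94; vehicle 2 H → G → H = 8; combined 102.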